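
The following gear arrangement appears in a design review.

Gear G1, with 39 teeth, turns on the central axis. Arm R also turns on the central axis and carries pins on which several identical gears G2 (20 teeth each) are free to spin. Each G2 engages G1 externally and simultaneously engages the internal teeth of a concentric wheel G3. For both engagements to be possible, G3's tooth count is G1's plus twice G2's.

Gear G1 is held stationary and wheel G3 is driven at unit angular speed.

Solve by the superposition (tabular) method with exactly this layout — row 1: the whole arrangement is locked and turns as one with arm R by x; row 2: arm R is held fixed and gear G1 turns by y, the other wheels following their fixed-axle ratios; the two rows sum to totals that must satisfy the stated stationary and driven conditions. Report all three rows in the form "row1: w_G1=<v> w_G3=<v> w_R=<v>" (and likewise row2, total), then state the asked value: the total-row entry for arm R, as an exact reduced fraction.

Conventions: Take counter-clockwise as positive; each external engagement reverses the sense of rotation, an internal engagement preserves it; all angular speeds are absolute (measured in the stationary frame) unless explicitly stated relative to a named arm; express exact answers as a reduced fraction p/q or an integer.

planetary set (39T centre, 20T on arm, 79T internal) — Willis relation
row 1 (train locked, turned with arm): all members turn x
row 2 — arm fixed, fixed-axis ratios: sun y, ring −(39/79)·y, arm 0
boundary: total ω_sun = x + y = 0 and total ω_ring = x − (39/79)·y = 1  ⇒  y = -79/118, x = 79/118
row 2 ring = −(39/79)·(-79/118) = 39/118
totals (row 1 + row 2): sun 79/118 + (-79/118) = 0, ring 79/118 + 39/118 = 1, arm 79/118 + 0 = 79/118
asked cell (total, arm) = 79/118

row1: w_G1=79/118 w_G3=79/118 w_R=79/118
row2: w_G1=-79/118 w_G3=39/118 w_R=0
total: w_G1=0 w_G3=1 w_R=79/118
asked value: 79/118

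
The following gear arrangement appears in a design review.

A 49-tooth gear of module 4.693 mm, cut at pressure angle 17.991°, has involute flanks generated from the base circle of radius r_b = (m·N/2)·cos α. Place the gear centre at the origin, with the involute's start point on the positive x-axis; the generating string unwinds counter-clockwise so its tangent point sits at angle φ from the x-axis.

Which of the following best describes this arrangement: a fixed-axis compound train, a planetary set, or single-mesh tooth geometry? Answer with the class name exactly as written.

class = single-mesh tooth geometry [base-circle involute, m = 4.693, 49T]
classification: single-mesh tooth geometry

single-mesh tooth geometry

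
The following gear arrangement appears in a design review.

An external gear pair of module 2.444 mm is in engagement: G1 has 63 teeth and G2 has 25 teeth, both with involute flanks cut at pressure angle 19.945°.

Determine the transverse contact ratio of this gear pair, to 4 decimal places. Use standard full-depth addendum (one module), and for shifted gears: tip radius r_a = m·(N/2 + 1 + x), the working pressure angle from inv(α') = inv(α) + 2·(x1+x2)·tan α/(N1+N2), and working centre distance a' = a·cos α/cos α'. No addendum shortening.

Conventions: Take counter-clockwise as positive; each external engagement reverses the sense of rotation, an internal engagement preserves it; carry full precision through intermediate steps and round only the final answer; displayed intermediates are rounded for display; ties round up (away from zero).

1.7046

class = single-mesh tooth geometry [involute pair 63T × 25T, m = 2.444]
base radii: r_b1 = 72.368418, r_b2 = 28.717626
tip radii: r_a1 = 79.430000, r_a2 = 32.994000
no profile shift: α' = α, a' = a
action lengths: √(r_a1²−r_b1²) = 32.740448, √(r_a2²−r_b2²) = 16.245060
base pitch p_b = π·m·cos α = 7.217527
CR = (32.740448 + 16.245060 − 107.536000·sin 19.94500°)/7.217527 = 1.704607
contact ratio ≈ 1.7046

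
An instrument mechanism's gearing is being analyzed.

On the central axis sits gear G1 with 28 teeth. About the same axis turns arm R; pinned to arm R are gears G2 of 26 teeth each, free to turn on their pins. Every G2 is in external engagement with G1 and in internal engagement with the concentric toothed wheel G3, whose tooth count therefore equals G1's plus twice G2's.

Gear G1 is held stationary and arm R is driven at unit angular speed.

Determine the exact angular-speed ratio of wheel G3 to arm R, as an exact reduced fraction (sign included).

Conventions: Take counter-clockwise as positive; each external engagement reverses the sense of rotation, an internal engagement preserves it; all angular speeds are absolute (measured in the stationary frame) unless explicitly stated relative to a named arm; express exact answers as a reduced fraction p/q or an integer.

class = planetary set [G3 = 28+2·26 = 80; Willis about the carrier]
ring teeth: 28 + 2·26 = 80
28(ω_sun−ω_arm) = −80(ω_ring−ω_arm),  ω_sun = 0, ω_arm = 1
ω_ring = 1 − (28/80)(0−1) = 27/20
ω_out/ω_in = 27/20

27/20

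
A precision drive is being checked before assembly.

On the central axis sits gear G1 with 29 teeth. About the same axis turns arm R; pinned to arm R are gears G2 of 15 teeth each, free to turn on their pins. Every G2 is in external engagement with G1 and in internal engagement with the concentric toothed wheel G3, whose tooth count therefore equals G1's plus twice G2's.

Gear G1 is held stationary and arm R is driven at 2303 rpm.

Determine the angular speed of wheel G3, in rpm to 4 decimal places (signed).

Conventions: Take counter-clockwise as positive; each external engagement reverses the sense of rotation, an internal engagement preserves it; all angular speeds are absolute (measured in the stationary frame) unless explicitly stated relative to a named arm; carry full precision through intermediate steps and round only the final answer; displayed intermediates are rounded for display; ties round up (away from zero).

+3434.9831 rpm

class = planetary set [G3 = 29+2·15 = 59; Willis about the carrier]
normalise by the input: solve with ω_arm = 1, then scale by 2303 rpm
ring teeth: 29 + 2·15 = 59
29(ω_sun−ω_arm) = −59(ω_ring−ω_arm),  ω_sun = 0, ω_arm = 1
ω_ring = 1 − (29/59)(0−1) = 88/59
scale: ω_ring = 88/59 × 2303 rpm = +3434.9831 rpm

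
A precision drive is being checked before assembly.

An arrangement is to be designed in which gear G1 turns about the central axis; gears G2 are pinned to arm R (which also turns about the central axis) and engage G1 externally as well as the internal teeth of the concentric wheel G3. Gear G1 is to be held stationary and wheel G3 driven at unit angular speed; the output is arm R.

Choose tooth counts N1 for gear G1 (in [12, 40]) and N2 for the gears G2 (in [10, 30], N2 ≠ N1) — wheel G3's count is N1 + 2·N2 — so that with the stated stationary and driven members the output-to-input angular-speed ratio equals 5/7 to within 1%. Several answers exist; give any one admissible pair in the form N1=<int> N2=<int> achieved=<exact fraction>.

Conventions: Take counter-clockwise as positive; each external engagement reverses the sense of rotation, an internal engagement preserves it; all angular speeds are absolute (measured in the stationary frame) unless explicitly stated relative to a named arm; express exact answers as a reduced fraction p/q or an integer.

N1=16 N2=12 achieved=5/7

class = planetary set [ratio 5/7 wanted; Willis about the carrier]
Willis with ω_sun = 0: ω_arm/ω_ring = N3/(N1+N3); set equal to 5/7  ⇒  N3/N1 = (5/7)/(1 − 5/7) = 5/2
N3 = N1 + 2·N2  ⇒  N2/N1 = (N3/N1 − 1)/2 = (5/2 − 1)/2 = 3/4
smallest multiple with N1 ≥ 12 and N2 ≥ 10: k = 4  ⇒  N1 = 4·4 = 16, N2 = 4·3 = 12 (N1 ≤ 40, N2 ≤ 30, N2 ≠ N1 ✓), N3 = 16 + 2·12 = 40
check: N3/(N1+N3) with N1 = 16, N3 = 40 gives 5/7; |achieved − target| = 0 ≤ 1/140 ✓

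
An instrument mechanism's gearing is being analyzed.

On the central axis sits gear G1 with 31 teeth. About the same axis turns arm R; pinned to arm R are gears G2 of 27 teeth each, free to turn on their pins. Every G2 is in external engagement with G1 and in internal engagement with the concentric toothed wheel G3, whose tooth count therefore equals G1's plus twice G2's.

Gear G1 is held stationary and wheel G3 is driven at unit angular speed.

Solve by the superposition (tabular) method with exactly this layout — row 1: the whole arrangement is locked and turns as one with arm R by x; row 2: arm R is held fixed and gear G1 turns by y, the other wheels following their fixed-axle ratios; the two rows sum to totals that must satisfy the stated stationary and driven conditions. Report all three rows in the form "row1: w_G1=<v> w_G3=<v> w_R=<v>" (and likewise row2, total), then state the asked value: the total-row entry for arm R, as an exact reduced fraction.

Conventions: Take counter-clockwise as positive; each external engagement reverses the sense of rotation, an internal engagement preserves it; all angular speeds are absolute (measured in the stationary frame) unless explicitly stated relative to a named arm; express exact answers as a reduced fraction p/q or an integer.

topology: planetary set — G1 31T / G2 27T / G3 85T, arm = carrier (Willis)
row 1 — lock + rotate with arm: ω_sun = ω_ring = ω_arm = x
superposition row 2 [arm held]: sun y, ring −(31/85)·y, arm 0
boundary: total ω_sun = x + y = 0 and total ω_ring = x − (31/85)·y = 1  ⇒  y = -85/116, x = 85/116
row 2 ring = −(31/85)·(-85/116) = 31/116
totals (row 1 + row 2): sun 85/116 + (-85/116) = 0, ring 85/116 + 31/116 = 1, arm 85/116 + 0 = 85/116
asked cell (total, arm) = 85/116

row1: w_G1=85/116 w_G3=85/116 w_R=85/116
row2: w_G1=-85/116 w_G3=31/116 w_R=0
total: w_G1=0 w_G3=1 w_R=85/116
asked value: 85/116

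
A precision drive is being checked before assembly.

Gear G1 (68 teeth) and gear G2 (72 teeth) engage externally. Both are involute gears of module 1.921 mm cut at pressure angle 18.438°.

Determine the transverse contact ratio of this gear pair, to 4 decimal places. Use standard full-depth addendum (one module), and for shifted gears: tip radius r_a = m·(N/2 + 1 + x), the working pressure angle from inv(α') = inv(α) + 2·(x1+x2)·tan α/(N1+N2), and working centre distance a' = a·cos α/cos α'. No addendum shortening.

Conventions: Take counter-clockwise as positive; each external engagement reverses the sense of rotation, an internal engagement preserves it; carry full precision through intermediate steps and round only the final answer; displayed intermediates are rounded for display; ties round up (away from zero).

1.9071

topology: single-mesh involute geometry — m = 1.921, 68T/72T pair
base radii: r_b1 = 61.961201, r_b2 = 65.605977
tip radii: r_a1 = 67.235000, r_a2 = 71.077000
no profile shift: α' = α, a' = a
action lengths: √(r_a1²−r_b1²) = 26.102774, √(r_a2²−r_b2²) = 27.345852
base pitch p_b = π·m·cos α = 5.725202
CR = (26.102774 + 27.345852 − 134.470000·sin 18.43800°)/5.725202 = 1.907127
contact ratio ≈ 1.9071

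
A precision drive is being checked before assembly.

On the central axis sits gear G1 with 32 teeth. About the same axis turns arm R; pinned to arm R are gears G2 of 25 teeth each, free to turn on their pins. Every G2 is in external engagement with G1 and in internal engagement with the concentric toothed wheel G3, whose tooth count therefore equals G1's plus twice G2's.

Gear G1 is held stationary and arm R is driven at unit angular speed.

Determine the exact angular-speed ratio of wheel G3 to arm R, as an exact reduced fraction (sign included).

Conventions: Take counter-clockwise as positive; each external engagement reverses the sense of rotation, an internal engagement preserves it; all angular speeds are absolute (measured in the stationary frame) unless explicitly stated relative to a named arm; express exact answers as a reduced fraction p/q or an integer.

class = planetary set [G3 = 32+2·25 = 82; Willis about the carrier]
ring teeth: 32 + 2·25 = 82
32(ω_sun−ω_arm) = −82(ω_ring−ω_arm),  ω_sun = 0, ω_arm = 1
ω_ring = 1 − (32/82)(0−1) = 57/41
ω_out/ω_in = 57/41

57/41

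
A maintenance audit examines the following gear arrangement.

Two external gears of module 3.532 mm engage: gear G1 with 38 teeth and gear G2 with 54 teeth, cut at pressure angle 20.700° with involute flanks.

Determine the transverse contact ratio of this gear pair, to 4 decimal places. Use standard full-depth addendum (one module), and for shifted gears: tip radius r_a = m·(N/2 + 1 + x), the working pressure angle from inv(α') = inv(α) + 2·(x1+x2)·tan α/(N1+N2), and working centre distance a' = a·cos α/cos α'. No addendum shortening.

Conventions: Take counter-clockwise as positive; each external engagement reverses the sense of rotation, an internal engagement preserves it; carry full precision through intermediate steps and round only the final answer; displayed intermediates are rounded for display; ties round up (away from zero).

recognized (one external pair, fixed centres): single-mesh tooth geometry, m = 3.532, N1 = 38, N2 = 54
base radii: r_b1 = 62.775778, r_b2 = 89.207685
tip radii: r_a1 = 70.640000, r_a2 = 98.896000
no profile shift: α' = α, a' = a
action lengths: √(r_a1²−r_b1²) = 32.391531, √(r_a2²−r_b2²) = 42.689669
base pitch p_b = π·m·cos α = 10.379785
CR = (32.391531 + 42.689669 − 162.472000·sin 20.70000°)/10.379785 = 1.700559
contact ratio ≈ 1.7006

1.7006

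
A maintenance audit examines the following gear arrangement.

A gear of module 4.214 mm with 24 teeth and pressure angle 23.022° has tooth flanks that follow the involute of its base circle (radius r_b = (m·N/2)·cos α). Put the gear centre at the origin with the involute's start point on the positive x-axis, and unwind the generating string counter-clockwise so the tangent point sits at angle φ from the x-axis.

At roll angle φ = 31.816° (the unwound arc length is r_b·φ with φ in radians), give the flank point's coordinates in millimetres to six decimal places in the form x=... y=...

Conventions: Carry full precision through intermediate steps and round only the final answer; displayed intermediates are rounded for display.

recognized (one wheel, involute flank): single-mesh tooth geometry, m = 4.214, N = 24
pitch radius r_p = m·N/2 = 4.214·24/2 = 50.568000
base radius r_b = r_p·cos α = 50.568000·cos 23.022° = 46.540499
roll angle φ = 31.816° = 0.55529395 rad
x = r_b·(cos φ + φ·sin φ) = 53.172178
y = r_b·(sin φ − φ·cos φ) = 2.575298

x=53.172178 y=2.575298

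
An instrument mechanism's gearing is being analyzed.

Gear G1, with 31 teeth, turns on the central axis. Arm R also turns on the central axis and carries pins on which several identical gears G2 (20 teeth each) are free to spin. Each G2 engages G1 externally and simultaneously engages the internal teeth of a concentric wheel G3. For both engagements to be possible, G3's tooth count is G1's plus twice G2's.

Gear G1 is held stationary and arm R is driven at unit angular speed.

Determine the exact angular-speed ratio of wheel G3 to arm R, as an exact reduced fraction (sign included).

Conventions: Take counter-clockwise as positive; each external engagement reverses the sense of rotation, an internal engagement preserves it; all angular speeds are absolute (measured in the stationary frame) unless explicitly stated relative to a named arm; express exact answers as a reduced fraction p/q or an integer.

102/71

topology: planetary set — G1 31T / G2 20T / G3 71T, arm = carrier (Willis)
ring teeth: 31 + 2·20 = 71
31(ω_sun−ω_arm) = −71(ω_ring−ω_arm),  ω_sun = 0, ω_arm = 1
ω_ring = 1 − (31/71)(0−1) = 102/71
ω_out/ω_in = 102/71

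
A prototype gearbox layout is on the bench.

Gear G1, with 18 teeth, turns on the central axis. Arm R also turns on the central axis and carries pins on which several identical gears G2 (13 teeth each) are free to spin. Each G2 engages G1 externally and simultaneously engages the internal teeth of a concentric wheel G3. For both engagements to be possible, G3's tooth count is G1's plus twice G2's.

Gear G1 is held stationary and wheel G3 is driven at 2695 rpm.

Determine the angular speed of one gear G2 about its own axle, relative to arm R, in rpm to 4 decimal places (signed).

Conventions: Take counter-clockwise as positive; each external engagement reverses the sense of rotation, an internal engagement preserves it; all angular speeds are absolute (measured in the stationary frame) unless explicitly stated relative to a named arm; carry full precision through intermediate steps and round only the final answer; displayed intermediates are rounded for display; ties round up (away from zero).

+2648.1886 rpm

class = planetary set [G3 = 18+2·13 = 44; Willis about the carrier]
normalise by the input: solve with ω_ring = 1, then scale by 2695 rpm
ring teeth: 18 + 2·13 = 44
18(ω_sun−ω_arm) = −44(ω_ring−ω_arm),  ω_sun = 0, ω_ring = 1
18(0−ω_arm) = −44(1−ω_arm)  ⇒  62·ω_arm = 44  ⇒  ω_arm = 22/31
sun–planet mesh: 18·(0−22/31) = −13·(ω_p−ω_arm)  ⇒  ω_p−ω_arm = 396/403
scale: ω_p−ω_arm = 396/403 × 2695 rpm = +2648.1886 rpm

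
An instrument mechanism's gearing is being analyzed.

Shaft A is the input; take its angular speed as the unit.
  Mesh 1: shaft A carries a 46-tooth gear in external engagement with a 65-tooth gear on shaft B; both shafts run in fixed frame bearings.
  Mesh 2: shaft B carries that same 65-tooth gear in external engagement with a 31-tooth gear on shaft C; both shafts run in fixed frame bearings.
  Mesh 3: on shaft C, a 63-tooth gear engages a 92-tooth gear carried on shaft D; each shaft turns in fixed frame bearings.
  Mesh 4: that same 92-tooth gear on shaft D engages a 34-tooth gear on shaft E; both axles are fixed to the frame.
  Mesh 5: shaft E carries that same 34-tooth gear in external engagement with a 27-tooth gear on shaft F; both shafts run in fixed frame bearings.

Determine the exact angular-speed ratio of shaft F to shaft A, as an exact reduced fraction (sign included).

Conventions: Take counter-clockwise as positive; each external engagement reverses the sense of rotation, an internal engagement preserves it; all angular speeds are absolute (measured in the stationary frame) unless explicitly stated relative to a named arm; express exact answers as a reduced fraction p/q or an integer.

class = fixed-axis compound train [5 meshes; 5 ratios multiply, 5 sense flips]
mesh 1 [46T→65T]: running ratio 46/65, sense −
mesh 2 [65T→31T]: running ratio 46/31, sense +
mesh 3 [63T→92T]: running ratio 63/62, sense −
mesh 4 [92T→34T]: running ratio 1449/527, sense +
mesh 5 [34T→27T]: running ratio 322/93, sense −
ω_out/ω_in = -322/93

-322/93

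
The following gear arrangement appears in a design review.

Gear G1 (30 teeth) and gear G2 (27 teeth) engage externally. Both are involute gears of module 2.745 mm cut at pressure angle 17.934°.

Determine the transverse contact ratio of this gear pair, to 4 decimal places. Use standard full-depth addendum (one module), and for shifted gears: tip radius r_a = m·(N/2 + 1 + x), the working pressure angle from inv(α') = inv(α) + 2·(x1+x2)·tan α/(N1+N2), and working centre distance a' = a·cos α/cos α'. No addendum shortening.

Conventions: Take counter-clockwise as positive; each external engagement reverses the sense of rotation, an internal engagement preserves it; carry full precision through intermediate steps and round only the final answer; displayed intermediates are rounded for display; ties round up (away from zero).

1.7356

class = single-mesh tooth geometry [involute pair 30T × 27T, m = 2.745]
base radii: r_b1 = 39.174383, r_b2 = 35.256945
tip radii: r_a1 = 43.920000, r_a2 = 39.802500
no profile shift: α' = α, a' = a
action lengths: √(r_a1²−r_b1²) = 19.857848, √(r_a2²−r_b2²) = 18.471244
base pitch p_b = π·m·cos α = 8.204664
CR = (19.857848 + 18.471244 − 78.232500·sin 17.93400°)/8.204664 = 1.735555
contact ratio ≈ 1.7356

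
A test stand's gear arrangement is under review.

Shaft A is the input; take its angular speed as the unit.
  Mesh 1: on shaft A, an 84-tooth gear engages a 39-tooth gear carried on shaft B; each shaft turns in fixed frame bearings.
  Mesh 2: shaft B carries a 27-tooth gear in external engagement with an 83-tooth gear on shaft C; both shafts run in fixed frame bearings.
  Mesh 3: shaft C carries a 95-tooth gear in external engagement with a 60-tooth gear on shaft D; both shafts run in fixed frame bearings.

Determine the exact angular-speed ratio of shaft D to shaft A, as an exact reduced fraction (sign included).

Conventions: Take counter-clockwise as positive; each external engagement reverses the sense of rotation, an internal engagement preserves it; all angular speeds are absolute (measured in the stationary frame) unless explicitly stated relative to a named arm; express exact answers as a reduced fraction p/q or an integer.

class = fixed-axis compound train [3 meshes; 3 ratios multiply, 3 sense flips]
mesh 1 [84T→39T]: running ratio 28/13, sense −
mesh 2 [27T→83T]: running ratio 756/1079, sense +
mesh 3 [95T→60T]: running ratio 1197/1079, sense −
ω_out/ω_in = -1197/1079

-1197/1079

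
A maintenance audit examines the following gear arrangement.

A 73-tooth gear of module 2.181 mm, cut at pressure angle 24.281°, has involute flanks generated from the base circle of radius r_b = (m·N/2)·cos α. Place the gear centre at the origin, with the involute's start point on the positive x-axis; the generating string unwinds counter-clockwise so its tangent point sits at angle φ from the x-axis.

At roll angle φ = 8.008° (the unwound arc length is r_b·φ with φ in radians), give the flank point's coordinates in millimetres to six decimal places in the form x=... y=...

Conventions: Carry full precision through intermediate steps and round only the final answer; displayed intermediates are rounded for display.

x=73.269783 y=0.065911

topology: single-mesh involute geometry — m = 2.181, N = 73
pitch radius r_p = m·N/2 = 2.181·73/2 = 79.606500
base radius r_b = r_p·cos α = 79.606500·cos 24.281° = 72.564484
roll angle φ = 8.008° = 0.13976597 rad
x = r_b·(cos φ + φ·sin φ) = 73.269783
y = r_b·(sin φ − φ·cos φ) = 0.065911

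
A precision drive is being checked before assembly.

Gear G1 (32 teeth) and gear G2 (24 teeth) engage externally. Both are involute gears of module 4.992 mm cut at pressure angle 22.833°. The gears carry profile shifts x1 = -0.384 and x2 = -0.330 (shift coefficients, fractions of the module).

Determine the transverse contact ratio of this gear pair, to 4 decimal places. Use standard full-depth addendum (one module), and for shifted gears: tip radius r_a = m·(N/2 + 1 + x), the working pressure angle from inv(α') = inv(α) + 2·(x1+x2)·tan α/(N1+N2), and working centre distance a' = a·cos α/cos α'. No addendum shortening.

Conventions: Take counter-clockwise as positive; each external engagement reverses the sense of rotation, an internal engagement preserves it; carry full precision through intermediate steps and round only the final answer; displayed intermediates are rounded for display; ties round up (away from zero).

class = single-mesh tooth geometry [involute pair 32T × 24T, m = 4.992]
base radii: r_b1 = 73.613215, r_b2 = 55.209911
tip radii: r_a1 = 82.947072, r_a2 = 63.248640
inv(α') = inv(22.833°) + 2·(-0.384-0.330)·tan α/(32+24) = 0.01179166  ⇒  α' = 18.54199°
a' = a·cos α / cos α' = 139.7760·cos 22.833°/cos 18.54199° = 135.876353
action lengths: √(r_a1²−r_b1²) = 38.227103, √(r_a2²−r_b2²) = 30.858649
base pitch p_b = π·m·cos α = 14.453921
CR = (38.227103 + 30.858649 − 135.876353·sin 18.54199°)/14.453921 = 1.790319
contact ratio ≈ 1.7903

1.7903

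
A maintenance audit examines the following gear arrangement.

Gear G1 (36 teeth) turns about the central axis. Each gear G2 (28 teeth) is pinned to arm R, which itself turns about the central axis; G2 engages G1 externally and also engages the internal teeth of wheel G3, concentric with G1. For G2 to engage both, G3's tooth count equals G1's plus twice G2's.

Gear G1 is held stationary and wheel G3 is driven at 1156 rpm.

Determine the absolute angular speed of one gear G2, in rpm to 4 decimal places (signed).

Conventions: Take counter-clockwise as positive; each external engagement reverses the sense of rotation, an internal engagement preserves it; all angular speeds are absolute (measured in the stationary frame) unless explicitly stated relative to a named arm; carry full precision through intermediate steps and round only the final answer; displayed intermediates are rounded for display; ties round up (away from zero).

+1899.1429 rpm

planetary set (36T centre, 28T on arm, 92T internal) — Willis relation
normalise by the input: solve with ω_ring = 1, then scale by 1156 rpm
ring teeth: 36 + 2·28 = 92
36(ω_sun−ω_arm) = −92(ω_ring−ω_arm),  ω_sun = 0, ω_ring = 1
36(0−ω_arm) = −92(1−ω_arm)  ⇒  128·ω_arm = 92  ⇒  ω_arm = 23/32
sun–planet mesh: 36·(0−23/32) = −28·(ω_p−ω_arm)  ⇒  ω_p−ω_arm = 207/224
ω_p = 23/32 + 207/224 = 23/14
scale: ω_p = 23/14 × 1156 rpm = +1899.1429 rpm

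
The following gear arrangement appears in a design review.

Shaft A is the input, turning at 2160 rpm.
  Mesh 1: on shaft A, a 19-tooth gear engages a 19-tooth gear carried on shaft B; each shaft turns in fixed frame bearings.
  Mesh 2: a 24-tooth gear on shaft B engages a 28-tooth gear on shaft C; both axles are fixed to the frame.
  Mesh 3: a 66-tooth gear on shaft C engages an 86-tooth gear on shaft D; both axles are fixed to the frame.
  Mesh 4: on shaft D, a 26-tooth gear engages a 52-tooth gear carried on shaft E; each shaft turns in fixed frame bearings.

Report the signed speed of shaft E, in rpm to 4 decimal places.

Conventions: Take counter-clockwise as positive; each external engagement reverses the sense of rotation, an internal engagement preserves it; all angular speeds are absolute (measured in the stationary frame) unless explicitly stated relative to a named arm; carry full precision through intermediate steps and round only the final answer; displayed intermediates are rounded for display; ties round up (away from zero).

+710.4319 rpm

4-mesh fixed-axis compound train (all bearings frame-fixed)
mesh 1 [19T→19T]: ω = 2160.0000×19/19 = 2160.0000 rpm, sense flips to −
mesh 2 [24T→28T]: ω = 2160.0000×24/28 = 1851.4286 rpm, sense flips to +
mesh 3 [66T→86T]: ω = 1851.4286×66/86 = 1420.8638 rpm, sense flips to −
mesh 4 [26T→52T]: ω = 1420.8638×26/52 = 710.4319 rpm, sense flips to +
signed output speed = +710.4319 rpm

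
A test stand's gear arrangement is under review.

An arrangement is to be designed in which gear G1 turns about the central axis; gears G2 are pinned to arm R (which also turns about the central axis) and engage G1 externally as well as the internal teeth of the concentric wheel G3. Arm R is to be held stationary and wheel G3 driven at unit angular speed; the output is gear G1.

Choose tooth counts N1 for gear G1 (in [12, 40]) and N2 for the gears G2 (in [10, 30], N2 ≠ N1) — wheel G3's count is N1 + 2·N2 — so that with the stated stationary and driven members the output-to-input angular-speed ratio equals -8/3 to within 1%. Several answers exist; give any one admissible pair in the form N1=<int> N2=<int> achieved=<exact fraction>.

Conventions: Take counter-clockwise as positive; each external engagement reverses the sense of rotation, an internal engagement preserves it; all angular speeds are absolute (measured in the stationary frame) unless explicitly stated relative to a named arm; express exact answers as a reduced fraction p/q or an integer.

planetary set to be sized for -8/3 (Willis relation)
Willis with ω_arm = 0: ω_sun/ω_ring = −N3/N1; set equal to -8/3  ⇒  N3/N1 = −(-8/3) = 8/3
N3 = N1 + 2·N2  ⇒  N2/N1 = (N3/N1 − 1)/2 = (8/3 − 1)/2 = 5/6
smallest multiple with N1 ≥ 12 and N2 ≥ 10: k = 2  ⇒  N1 = 2·6 = 12, N2 = 2·5 = 10 (N1 ≤ 40, N2 ≤ 30, N2 ≠ N1 ✓), N3 = 12 + 2·10 = 32
check: −N3/N1 with N1 = 12, N3 = 32 gives -8/3; |achieved − target| = 0 ≤ 2/75 ✓

N1=12 N2=10 achieved=-8/3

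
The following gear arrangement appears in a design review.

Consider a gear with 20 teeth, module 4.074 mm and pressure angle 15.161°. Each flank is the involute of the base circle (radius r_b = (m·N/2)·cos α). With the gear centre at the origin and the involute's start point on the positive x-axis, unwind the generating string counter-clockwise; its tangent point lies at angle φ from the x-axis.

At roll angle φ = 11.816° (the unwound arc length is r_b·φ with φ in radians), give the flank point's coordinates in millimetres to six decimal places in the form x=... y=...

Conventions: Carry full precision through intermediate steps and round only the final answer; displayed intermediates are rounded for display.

single-mesh involute tooth geometry (20T wheel at module 4.074)
pitch radius r_p = m·N/2 = 4.074·20/2 = 40.740000
base radius r_b = r_p·cos α = 40.740000·cos 15.161° = 39.322034
roll angle φ = 11.816° = 0.20622810 rad
x = r_b·(cos φ + φ·sin φ) = 40.149348
y = r_b·(sin φ − φ·cos φ) = 0.114475

x=40.149348 y=0.114475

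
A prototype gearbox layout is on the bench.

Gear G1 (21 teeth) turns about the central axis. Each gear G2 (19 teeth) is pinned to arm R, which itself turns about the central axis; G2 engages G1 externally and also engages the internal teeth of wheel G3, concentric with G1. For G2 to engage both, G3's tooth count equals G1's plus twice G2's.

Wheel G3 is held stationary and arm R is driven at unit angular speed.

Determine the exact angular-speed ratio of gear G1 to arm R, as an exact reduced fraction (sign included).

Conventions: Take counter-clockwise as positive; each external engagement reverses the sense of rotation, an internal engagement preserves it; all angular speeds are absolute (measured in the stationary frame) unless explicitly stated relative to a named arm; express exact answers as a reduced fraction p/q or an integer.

80/21

planetary set (21T centre, 19T on arm, 59T internal) — Willis relation
ring teeth: 21 + 2·19 = 59
21(ω_sun−ω_arm) = −59(ω_ring−ω_arm),  ω_ring = 0, ω_arm = 1
ω_sun = 1 − (59/21)(0−1) = 80/21
ω_out/ω_in = 80/21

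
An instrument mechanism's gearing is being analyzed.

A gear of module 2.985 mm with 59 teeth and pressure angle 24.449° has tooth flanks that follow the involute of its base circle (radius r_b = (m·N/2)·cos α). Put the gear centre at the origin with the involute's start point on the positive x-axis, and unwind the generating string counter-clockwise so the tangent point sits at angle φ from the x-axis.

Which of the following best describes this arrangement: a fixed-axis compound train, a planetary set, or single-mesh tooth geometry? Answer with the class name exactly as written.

single-mesh tooth geometry

class = single-mesh tooth geometry [base-circle involute, m = 2.985, 59T]
classification: single-mesh tooth geometry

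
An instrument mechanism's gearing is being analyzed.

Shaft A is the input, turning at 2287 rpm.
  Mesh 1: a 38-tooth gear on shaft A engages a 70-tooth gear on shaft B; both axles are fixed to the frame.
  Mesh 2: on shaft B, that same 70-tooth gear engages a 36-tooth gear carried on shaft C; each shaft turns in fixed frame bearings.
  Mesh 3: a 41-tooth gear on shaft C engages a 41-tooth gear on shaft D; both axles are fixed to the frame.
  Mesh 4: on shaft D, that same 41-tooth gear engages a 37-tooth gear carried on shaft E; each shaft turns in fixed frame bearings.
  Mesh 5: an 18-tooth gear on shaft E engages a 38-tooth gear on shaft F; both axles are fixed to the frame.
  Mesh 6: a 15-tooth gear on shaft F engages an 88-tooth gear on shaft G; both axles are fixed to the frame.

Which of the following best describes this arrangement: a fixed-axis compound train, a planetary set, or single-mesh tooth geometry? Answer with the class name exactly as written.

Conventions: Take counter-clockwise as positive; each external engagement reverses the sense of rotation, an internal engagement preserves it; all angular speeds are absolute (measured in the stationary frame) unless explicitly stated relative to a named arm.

6-mesh fixed-axis compound train (all bearings frame-fixed)
classification: fixed-axis compound train

fixed-axis compound train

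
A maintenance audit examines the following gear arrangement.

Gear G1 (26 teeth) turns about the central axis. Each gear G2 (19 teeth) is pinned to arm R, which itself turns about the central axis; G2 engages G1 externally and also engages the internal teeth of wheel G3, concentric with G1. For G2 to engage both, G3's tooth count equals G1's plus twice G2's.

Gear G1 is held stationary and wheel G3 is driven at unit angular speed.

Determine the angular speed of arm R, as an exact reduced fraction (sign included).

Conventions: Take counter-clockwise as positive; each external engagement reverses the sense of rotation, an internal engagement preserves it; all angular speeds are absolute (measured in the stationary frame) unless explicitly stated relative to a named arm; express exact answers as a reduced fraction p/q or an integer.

32/45

recognized (axles ride arm R): planetary set, 26/19/64 teeth
ring teeth: 26 + 2·19 = 64
26(ω_sun−ω_arm) = −64(ω_ring−ω_arm),  ω_sun = 0, ω_ring = 1
26(0−ω_arm) = −64(1−ω_arm)  ⇒  90·ω_arm = 64  ⇒  ω_arm = 32/45
exact speed ratio = 32/45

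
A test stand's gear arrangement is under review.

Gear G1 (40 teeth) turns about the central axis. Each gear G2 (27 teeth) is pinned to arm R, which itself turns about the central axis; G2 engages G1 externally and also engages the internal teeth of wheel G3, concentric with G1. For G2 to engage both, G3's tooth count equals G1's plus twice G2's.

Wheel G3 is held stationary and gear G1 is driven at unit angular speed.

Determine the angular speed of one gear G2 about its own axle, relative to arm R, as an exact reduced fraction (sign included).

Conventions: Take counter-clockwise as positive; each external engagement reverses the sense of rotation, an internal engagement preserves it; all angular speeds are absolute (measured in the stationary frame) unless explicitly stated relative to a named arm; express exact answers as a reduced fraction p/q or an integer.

-1880/1809

topology: planetary set — G1 40T / G2 27T / G3 94T, arm = carrier (Willis)
ring teeth: 40 + 2·27 = 94
40(ω_sun−ω_arm) = −94(ω_ring−ω_arm),  ω_ring = 0, ω_sun = 1
40(1−ω_arm) = −94(0−ω_arm)  ⇒  134·ω_arm = 40  ⇒  ω_arm = 20/67
sun–planet mesh: 40·(1−20/67) = −27·(ω_p−ω_arm)  ⇒  ω_p−ω_arm = -1880/1809
exact speed ratio = -1880/1809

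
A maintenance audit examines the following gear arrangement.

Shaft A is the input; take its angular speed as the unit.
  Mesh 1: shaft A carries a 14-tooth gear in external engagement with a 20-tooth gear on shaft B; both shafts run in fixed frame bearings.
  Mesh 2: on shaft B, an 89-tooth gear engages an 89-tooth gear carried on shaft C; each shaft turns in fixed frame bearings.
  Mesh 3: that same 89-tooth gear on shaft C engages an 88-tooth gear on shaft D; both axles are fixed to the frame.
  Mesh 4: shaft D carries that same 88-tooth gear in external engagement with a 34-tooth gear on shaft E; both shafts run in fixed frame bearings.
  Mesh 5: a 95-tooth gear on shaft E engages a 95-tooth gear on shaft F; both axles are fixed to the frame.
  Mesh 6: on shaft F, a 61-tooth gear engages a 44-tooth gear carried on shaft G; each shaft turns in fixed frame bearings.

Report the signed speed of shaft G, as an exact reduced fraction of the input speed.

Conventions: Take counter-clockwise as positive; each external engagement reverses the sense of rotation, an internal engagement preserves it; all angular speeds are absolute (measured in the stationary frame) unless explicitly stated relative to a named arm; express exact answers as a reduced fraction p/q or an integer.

6-mesh fixed-axis compound train (all bearings frame-fixed)
mesh 1 [14T→20T]: |ω|/ω_in = 1×14/20 = 7/10, sense flips to −
mesh 2 [89T→89T]: |ω|/ω_in = (7/10)×89/89 = 7/10, sense flips to +
mesh 3 [89T→88T]: |ω|/ω_in = (7/10)×89/88 = 623/880, sense flips to −
mesh 4 [88T→34T]: |ω|/ω_in = (623/880)×88/34 = 623/340, sense flips to +
mesh 5 [95T→95T]: |ω|/ω_in = (623/340)×95/95 = 623/340, sense flips to −
mesh 6 [61T→44T]: |ω|/ω_in = (623/340)×61/44 = 38003/14960, sense flips to +
signed output speed (× input speed) = 38003/14960

38003/14960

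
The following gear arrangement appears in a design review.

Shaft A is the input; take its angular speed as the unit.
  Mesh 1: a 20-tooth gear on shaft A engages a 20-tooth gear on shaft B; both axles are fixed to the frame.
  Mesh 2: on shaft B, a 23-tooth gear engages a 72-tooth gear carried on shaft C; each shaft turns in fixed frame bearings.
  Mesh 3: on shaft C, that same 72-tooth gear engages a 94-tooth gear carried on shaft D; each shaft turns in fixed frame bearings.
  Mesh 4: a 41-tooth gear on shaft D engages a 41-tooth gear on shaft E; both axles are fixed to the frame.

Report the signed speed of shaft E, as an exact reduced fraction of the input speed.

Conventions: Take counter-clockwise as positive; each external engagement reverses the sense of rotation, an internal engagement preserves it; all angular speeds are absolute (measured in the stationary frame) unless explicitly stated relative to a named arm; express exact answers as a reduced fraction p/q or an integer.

23/94

4-mesh fixed-axis compound train (all bearings frame-fixed)
mesh 1 [20T→20T]: |ω|/ω_in = 1×20/20 = 1, sense flips to −
mesh 2 [23T→72T]: |ω|/ω_in = 1×23/72 = 23/72, sense flips to +
mesh 3 [72T→94T]: |ω|/ω_in = (23/72)×72/94 = 23/94, sense flips to −
mesh 4 [41T→41T]: |ω|/ω_in = (23/94)×41/41 = 23/94, sense flips to +
signed output speed (× input speed) = 23/94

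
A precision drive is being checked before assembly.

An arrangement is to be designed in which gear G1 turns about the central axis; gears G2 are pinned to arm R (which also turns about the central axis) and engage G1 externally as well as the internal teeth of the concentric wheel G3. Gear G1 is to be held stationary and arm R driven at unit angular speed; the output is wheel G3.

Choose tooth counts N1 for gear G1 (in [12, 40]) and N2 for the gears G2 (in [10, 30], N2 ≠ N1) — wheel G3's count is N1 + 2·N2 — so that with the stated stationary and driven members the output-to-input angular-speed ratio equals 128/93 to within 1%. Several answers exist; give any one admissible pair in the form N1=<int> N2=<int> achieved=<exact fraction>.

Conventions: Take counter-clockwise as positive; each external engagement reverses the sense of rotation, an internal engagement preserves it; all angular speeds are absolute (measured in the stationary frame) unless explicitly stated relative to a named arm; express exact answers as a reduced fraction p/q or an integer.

N1=35 N2=29 achieved=128/93

design class (target 128/93): planetary set
Willis with ω_sun = 0: ω_ring/ω_arm = (N1+N3)/N3; set equal to 128/93  ⇒  N3/N1 = 1/(128/93 − 1) = 93/35
N3 = N1 + 2·N2  ⇒  N2/N1 = (N3/N1 − 1)/2 = (93/35 − 1)/2 = 29/35
smallest multiple with N1 ≥ 12 and N2 ≥ 10: k = 1  ⇒  N1 = 1·35 = 35, N2 = 1·29 = 29 (N1 ≤ 40, N2 ≤ 30, N2 ≠ N1 ✓), N3 = 35 + 2·29 = 93
check: (N1+N3)/N3 with N1 = 35, N3 = 93 gives 128/93; |achieved − target| = 0 ≤ 32/2325 ✓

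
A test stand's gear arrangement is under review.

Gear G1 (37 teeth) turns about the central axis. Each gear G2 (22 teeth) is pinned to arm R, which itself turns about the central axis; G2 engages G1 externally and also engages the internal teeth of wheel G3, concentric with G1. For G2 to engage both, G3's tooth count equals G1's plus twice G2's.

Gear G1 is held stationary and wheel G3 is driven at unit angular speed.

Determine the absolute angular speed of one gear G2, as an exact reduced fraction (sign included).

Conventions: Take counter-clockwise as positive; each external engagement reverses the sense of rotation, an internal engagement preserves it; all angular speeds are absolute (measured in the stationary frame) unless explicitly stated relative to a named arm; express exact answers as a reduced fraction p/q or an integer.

81/44

recognized (axles ride arm R): planetary set, 37/22/81 teeth
ring teeth: 37 + 2·22 = 81
37(ω_sun−ω_arm) = −81(ω_ring−ω_arm),  ω_sun = 0, ω_ring = 1
37(0−ω_arm) = −81(1−ω_arm)  ⇒  118·ω_arm = 81  ⇒  ω_arm = 81/118
sun–planet mesh: 37·(0−81/118) = −22·(ω_p−ω_arm)  ⇒  ω_p−ω_arm = 2997/2596
ω_p = 81/118 + 2997/2596 = 81/44
exact speed ratio = 81/44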